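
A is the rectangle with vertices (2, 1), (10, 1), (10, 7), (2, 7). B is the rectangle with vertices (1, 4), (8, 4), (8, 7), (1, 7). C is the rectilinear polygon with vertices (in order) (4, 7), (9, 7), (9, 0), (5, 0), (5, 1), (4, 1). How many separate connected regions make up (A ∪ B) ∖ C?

(A ∪ B) ∖ C splits into 2 disjoint pieces (area 6, area 15).

2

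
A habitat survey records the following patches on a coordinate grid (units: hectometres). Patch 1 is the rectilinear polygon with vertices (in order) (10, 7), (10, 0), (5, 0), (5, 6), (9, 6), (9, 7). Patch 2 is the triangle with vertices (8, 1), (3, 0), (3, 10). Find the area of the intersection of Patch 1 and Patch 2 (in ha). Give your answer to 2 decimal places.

8.96

The intersection is the polygon with vertices (5,6), (5.222,6), (8,1), (5,0.4).
By the shoelace formula its area is 8.96.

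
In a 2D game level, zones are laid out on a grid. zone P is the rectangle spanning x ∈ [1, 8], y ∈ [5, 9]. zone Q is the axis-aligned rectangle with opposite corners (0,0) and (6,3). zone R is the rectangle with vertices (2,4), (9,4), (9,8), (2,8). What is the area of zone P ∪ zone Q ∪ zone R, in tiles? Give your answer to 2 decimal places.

56.00

By inclusion–exclusion:
Individual areas: |zone P| = 28, |zone Q| = 18, |zone R| = 28.
|zone P∩zone Q| = 0 (no overlap).
|zone P∩zone R|: x∈[2,8], y∈[5,8] → 6·3 = 18.
|zone Q∩zone R| = 0 (no overlap).
|zone P∩zone Q∩zone R| = 0.
|zone P ∪ zone Q ∪ zone R| = 74 − 18 + 0 = 56.00.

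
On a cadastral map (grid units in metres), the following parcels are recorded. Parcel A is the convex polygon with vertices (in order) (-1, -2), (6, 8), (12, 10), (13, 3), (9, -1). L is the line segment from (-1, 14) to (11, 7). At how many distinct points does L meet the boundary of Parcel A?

The segment meets the boundary at (8.091,8.697).

1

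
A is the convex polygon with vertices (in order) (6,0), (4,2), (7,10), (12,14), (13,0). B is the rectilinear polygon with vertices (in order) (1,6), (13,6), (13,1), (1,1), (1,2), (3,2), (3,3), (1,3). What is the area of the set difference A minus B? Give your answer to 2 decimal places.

|A| = 83, |A∩B| = 40.25.
|A ∖ B| = |A| − |A∩B| = 83 − 40.25 = 42.75.

42.75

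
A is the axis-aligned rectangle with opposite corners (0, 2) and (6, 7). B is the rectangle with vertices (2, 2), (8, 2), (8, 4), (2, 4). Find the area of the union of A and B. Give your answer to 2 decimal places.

34.00

By inclusion–exclusion:
Individual areas: |A| = 30, |B| = 12.
|A∩B|: x∈[2,6], y∈[2,4] → 4·2 = 8.
|A ∪ B| = 42 − 8 = 34.00.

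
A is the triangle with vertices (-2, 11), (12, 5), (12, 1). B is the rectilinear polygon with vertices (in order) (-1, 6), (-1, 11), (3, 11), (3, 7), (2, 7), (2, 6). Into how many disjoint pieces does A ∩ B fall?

1

A ∩ B is a single connected region.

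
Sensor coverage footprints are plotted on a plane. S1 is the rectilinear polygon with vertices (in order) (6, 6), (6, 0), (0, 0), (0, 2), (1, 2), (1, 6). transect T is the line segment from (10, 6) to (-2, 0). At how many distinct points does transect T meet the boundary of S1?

2

The segment meets the boundary at (0,1), (6,4).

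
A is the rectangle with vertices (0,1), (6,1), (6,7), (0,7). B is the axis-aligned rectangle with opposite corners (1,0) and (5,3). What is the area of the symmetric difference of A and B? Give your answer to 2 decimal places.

32.00

|A∩B|: x∈[1,5], y∈[1,3] → 4·2 = 8.
|A △ B| = |A| + |B| − 2·|A∩B| = 36 + 12 − 16 = 32.00.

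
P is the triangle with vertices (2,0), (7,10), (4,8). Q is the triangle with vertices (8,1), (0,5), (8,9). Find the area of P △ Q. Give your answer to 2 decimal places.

|P| = 10, |Q| = 32, |P∩Q| = 5.4349.
|P △ Q| = |P| + |Q| − 2·|P∩Q| = 10 + 32 − 10.8698 = 31.13.

31.13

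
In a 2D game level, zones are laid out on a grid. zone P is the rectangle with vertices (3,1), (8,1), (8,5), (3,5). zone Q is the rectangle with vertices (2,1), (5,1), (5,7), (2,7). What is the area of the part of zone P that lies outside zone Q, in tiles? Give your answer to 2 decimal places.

|zone P∩zone Q|: x∈[3,5], y∈[1,5] → 2·4 = 8.
|zone P| = 20.
|zone P ∖ zone Q| = |zone P| − |zone P∩zone Q| = 20 − 8 = 12.00.

12.00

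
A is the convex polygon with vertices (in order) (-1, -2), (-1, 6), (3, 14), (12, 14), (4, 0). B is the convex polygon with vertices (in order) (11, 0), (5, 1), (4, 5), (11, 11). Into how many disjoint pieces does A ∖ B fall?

A ∖ B is a single connected region.

1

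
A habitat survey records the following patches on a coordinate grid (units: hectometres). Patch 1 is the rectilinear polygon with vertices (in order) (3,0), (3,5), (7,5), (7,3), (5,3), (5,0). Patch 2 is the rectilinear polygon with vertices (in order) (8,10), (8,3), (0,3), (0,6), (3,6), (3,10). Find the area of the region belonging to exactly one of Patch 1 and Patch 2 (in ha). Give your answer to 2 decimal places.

|Patch 1| = 14, |Patch 2| = 44, |Patch 1∩Patch 2| = 8.
|Patch 1 △ Patch 2| = |Patch 1| + |Patch 2| − 2·|Patch 1∩Patch 2| = 14 + 44 − 16 = 42.00.

42.00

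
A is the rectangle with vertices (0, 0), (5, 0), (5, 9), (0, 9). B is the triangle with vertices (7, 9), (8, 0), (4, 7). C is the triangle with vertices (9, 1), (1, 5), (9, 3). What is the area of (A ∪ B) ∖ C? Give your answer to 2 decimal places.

54.14

|A ∪ B| = 58.2917.
|(A ∪ B) ∩ C| = 4.1496.
|(A ∪ B) ∖ C| = 58.2917 − 4.1496 = 54.14.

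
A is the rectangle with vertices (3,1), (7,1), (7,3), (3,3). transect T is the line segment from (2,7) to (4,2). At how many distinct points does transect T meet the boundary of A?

The segment meets the boundary at (3.6,3).

1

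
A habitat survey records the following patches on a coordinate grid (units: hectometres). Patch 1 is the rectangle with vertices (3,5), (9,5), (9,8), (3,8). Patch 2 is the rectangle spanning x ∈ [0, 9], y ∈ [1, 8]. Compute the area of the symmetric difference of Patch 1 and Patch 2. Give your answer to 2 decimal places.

45.00

|Patch 1∩Patch 2|: x∈[3,9], y∈[5,8] → 6·3 = 18.
|Patch 1 △ Patch 2| = |Patch 1| + |Patch 2| − 2·|Patch 1∩Patch 2| = 18 + 63 − 36 = 45.00.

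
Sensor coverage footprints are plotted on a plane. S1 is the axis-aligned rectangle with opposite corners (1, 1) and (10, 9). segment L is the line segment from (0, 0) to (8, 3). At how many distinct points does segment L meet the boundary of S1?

The segment meets the boundary at (2.667,1).

1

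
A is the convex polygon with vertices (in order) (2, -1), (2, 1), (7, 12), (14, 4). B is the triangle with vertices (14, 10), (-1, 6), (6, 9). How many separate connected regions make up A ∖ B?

2

A ∖ B splits into 2 disjoint pieces (area 61.3297, area 5.2778).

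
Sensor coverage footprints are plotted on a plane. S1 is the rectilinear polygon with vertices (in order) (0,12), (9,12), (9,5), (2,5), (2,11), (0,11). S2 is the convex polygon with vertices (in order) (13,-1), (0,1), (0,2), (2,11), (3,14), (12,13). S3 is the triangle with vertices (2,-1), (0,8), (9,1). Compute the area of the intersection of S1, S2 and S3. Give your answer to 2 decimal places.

The intersection is the polygon with vertices (2,5), (2,6.444), (3.857,5).
By the shoelace formula its area is 1.34.

1.34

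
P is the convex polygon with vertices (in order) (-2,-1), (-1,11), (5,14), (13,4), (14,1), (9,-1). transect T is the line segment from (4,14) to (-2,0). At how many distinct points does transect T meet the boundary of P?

2

The segment meets the boundary at (-1.897,0.241), (3.727,13.364).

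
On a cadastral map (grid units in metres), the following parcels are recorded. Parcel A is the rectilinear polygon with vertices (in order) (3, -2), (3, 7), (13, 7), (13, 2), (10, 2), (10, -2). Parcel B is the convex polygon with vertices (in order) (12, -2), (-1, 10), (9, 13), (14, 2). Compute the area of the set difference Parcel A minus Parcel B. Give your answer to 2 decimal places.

|Parcel A| = 78, |Parcel A∩Parcel B| = 40.6797.
|Parcel A ∖ Parcel B| = |Parcel A| − |Parcel A∩Parcel B| = 78 − 40.6797 = 37.32.

37.32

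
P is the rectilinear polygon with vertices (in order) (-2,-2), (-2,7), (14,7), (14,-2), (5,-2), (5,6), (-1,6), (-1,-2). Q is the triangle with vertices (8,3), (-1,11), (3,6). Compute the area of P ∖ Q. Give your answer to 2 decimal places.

|P| = 96, |P∩Q| = 2.7625.
|P ∖ Q| = |P| − |P∩Q| = 96 − 2.7625 = 93.24.

93.24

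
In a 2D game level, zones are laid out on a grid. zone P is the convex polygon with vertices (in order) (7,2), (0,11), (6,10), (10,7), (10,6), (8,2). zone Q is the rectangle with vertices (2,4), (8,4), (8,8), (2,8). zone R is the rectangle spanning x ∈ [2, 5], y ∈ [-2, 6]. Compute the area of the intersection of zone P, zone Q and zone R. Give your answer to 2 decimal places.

The intersection is the polygon with vertices (3.889,6), (5,6), (5,4.571).
By the shoelace formula its area is 0.79.

0.79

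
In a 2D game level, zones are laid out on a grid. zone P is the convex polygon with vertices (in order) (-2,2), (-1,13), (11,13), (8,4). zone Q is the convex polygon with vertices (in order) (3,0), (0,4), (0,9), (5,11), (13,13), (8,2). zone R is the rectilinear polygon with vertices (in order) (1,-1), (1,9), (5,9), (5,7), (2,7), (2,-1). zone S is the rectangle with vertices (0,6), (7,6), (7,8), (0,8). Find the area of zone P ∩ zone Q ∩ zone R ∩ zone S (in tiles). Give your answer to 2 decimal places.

The intersection is the polygon with vertices (1,8), (5,8), (5,7), (2,7), (2,6), (1,6).
By the shoelace formula its area is 5.00.

5.00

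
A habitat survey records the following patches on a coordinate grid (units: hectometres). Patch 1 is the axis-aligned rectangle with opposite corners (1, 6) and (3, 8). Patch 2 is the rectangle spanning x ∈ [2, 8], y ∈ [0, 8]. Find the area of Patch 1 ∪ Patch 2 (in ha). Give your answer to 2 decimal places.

50.00

By inclusion–exclusion:
Individual areas: |Patch 1| = 4, |Patch 2| = 48.
|Patch 1∩Patch 2|: x∈[2,3], y∈[6,8] → 1·2 = 2.
|Patch 1 ∪ Patch 2| = 52 − 2 = 50.00.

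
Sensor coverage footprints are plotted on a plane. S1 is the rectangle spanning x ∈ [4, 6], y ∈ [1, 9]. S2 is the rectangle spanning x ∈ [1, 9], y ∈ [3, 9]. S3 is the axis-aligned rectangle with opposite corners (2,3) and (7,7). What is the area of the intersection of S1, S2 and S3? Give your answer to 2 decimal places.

The intersection is the polygon with vertices (4,3), (4,7), (6,7), (6,3).
By the shoelace formula its area is 8.00.

8.00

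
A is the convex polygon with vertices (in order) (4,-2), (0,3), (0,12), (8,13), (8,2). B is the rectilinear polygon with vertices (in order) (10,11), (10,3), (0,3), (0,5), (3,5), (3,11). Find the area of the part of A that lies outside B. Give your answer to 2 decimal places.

|A| = 98, |A∩B| = 46.
|A ∖ B| = |A| − |A∩B| = 98 − 46 = 52.00.

52.00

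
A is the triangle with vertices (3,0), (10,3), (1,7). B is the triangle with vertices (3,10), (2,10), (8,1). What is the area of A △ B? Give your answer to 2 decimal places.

30.34

|A| = 27.5, |B| = 4.5, |A∩B| = 0.8293.
|A △ B| = |A| + |B| − 2·|A∩B| = 27.5 + 4.5 − 1.6586 = 30.34.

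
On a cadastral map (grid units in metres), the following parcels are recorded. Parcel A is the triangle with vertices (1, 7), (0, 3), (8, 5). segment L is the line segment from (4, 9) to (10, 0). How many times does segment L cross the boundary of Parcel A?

2

The segment meets the boundary at (6.353,5.471), (6.857,4.714).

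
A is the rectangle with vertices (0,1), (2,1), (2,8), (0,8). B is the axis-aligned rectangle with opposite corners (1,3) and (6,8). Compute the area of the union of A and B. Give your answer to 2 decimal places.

34.00

By inclusion–exclusion:
Individual areas: |A| = 14, |B| = 25.
|A∩B|: x∈[1,2], y∈[3,8] → 1·5 = 5.
|A ∪ B| = 39 − 5 = 34.00.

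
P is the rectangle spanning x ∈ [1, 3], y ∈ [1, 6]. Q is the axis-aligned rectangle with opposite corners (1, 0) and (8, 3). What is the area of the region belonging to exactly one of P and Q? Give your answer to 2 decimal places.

|P∩Q|: x∈[1,3], y∈[1,3] → 2·2 = 4.
|P △ Q| = |P| + |Q| − 2·|P∩Q| = 10 + 21 − 8 = 23.00.

23.00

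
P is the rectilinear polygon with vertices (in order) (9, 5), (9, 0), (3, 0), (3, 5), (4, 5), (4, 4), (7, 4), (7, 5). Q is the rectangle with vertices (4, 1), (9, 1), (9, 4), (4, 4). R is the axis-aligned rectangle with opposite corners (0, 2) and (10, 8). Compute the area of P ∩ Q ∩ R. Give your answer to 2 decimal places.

10.00

The intersection is the polygon with vertices (4,4), (7,4), (9,4), (9,2), (4,2).
By the shoelace formula its area is 10.00.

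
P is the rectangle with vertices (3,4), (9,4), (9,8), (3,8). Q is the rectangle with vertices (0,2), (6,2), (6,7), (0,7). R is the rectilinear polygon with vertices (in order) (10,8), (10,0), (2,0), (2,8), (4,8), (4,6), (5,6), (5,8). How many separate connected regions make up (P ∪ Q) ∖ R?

(P ∪ Q) ∖ R splits into 2 disjoint pieces (area 2, area 10).

2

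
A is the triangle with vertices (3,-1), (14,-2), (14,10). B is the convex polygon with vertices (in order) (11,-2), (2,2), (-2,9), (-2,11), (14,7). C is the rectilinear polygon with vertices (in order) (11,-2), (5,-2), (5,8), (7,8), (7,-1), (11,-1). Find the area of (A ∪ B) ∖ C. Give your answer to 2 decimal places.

|A ∪ B| = 138.1788.
|(A ∪ B) ∩ C| = 20.8325.
|(A ∪ B) ∖ C| = 138.1788 − 20.8325 = 117.35.

117.35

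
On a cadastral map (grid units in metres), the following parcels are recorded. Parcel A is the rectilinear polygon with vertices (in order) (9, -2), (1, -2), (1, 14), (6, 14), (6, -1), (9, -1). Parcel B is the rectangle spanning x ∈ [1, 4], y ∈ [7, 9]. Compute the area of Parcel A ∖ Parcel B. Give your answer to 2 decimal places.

77.00

|Parcel A| = 83, |Parcel A∩Parcel B| = 6.
|Parcel A ∖ Parcel B| = |Parcel A| − |Parcel A∩Parcel B| = 83 − 6 = 77.00.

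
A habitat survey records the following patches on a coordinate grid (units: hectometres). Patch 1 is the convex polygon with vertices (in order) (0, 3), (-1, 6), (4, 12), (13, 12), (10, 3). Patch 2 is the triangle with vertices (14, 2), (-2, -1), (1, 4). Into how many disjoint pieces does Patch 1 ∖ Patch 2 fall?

Patch 1 ∖ Patch 2 is a single connected region.

1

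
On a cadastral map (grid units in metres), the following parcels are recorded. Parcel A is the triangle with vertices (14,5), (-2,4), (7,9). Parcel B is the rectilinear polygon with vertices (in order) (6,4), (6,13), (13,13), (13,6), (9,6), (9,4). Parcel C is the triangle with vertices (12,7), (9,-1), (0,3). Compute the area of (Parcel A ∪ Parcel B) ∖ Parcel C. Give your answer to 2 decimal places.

|Parcel A ∪ Parcel B| = 75.684.
|(Parcel A ∪ Parcel B) ∩ Parcel C| = 9.2508.
|(Parcel A ∪ Parcel B) ∖ Parcel C| = 75.684 − 9.2508 = 66.43.

66.43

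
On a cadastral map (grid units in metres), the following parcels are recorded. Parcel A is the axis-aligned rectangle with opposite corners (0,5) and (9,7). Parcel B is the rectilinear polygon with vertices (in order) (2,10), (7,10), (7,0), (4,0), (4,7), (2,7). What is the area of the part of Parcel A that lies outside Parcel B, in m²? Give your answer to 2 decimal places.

|Parcel A| = 18, |Parcel A∩Parcel B| = 6.
|Parcel A ∖ Parcel B| = |Parcel A| − |Parcel A∩Parcel B| = 18 − 6 = 12.00.

12.00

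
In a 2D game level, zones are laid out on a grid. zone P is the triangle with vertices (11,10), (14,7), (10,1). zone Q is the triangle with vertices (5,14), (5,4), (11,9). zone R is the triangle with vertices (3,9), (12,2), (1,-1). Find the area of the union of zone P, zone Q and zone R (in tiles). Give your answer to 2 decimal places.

92.28

By inclusion–exclusion:
Individual areas: |zone P| = 15, |zone Q| = 30, |zone R| = 52.
|zone P∩zone Q| = 0.0104.
|zone P∩zone R| = 1.0273.
|zone Q∩zone R| = 3.682.
|zone P∩zone Q∩zone R| = 0.
|zone P ∪ zone Q ∪ zone R| = 97 − 4.7197 + 0 = 92.28.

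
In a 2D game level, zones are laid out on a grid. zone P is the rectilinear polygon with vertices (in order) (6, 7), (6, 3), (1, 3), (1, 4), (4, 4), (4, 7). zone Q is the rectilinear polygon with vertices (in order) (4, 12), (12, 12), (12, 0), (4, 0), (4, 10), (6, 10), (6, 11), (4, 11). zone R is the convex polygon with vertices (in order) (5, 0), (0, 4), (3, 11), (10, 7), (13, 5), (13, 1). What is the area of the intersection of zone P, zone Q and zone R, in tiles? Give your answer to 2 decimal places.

8.00

The intersection is the polygon with vertices (4,3), (4,4), (4,7), (6,7), (6,3).
By the shoelace formula its area is 8.00.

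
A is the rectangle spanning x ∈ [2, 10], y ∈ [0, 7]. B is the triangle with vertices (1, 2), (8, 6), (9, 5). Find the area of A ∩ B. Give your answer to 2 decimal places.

5.40

The intersection is the polygon with vertices (2,2.571), (8,6), (9,5), (2,2.375).
By the shoelace formula its area is 5.40.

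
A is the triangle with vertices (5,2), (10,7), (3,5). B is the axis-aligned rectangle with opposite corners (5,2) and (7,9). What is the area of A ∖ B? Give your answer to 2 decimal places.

6.79

|A| = 12.5, |A∩B| = 5.7143.
|A ∖ B| = |A| − |A∩B| = 12.5 − 5.7143 = 6.79.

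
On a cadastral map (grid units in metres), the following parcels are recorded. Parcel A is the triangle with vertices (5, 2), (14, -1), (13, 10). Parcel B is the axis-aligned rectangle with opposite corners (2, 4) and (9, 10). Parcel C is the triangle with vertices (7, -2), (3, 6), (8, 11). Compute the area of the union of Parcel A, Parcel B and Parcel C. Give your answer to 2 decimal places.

By inclusion–exclusion:
Individual areas: |Parcel A| = 48, |Parcel B| = 42, |Parcel C| = 30.
|Parcel A∩Parcel B| = 2.
|Parcel A∩Parcel C| = 3.75.
|Parcel B∩Parcel C| = 19.1538.
|Parcel A∩Parcel B∩Parcel C| = 0.1154.
|Parcel A ∪ Parcel B ∪ Parcel C| = 120 − 24.9038 + 0.1154 = 95.21.

95.21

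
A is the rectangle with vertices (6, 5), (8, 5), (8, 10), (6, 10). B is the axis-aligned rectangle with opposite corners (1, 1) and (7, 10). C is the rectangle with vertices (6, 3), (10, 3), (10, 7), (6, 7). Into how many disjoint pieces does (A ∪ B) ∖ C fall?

(A ∪ B) ∖ C is a single connected region.

1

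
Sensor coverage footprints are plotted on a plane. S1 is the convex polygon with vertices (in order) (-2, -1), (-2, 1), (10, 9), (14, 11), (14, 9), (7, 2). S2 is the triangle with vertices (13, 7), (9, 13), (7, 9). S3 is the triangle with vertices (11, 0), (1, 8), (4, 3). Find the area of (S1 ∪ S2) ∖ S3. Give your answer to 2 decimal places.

|S1 ∪ S2| = 66.9875.
|(S1 ∪ S2) ∩ S3| = 7.2094.
|(S1 ∪ S2) ∖ S3| = 66.9875 − 7.2094 = 59.78.

59.78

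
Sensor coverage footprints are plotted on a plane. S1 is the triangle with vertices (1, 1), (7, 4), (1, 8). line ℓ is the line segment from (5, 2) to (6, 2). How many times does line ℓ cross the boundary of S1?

The segment lies entirely outside S1 and never meets its boundary.

0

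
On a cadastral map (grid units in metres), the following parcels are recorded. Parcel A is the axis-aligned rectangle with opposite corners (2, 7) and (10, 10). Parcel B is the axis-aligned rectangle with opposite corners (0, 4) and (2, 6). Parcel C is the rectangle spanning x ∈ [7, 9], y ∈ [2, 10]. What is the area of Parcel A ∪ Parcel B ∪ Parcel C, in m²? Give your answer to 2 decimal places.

By inclusion–exclusion:
Individual areas: |Parcel A| = 24, |Parcel B| = 4, |Parcel C| = 16.
|Parcel A∩Parcel B| = 0 (no overlap).
|Parcel A∩Parcel C|: x∈[7,9], y∈[7,10] → 2·3 = 6.
|Parcel B∩Parcel C| = 0 (no overlap).
|Parcel A∩Parcel B∩Parcel C| = 0.
|Parcel A ∪ Parcel B ∪ Parcel C| = 44 − 6 + 0 = 38.00.

38.00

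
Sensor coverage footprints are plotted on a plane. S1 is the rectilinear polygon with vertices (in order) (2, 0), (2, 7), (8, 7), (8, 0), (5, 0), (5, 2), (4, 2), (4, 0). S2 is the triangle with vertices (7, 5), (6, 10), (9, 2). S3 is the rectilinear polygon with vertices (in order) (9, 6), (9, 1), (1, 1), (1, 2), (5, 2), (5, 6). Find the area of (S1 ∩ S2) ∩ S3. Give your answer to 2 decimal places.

1.52

The region (S1 ∩ S2) ∩ S3 is the polygon with vertices (8,4.667), (8,3.5), (7,5), (6.8,6), (7.5,6).
By the shoelace formula its area is 1.52.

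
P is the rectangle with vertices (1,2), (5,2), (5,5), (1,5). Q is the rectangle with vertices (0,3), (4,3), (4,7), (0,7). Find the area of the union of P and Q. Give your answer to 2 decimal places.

By inclusion–exclusion:
Individual areas: |P| = 12, |Q| = 16.
|P∩Q|: x∈[1,4], y∈[3,5] → 3·2 = 6.
|P ∪ Q| = 28 − 6 = 22.00.

22.00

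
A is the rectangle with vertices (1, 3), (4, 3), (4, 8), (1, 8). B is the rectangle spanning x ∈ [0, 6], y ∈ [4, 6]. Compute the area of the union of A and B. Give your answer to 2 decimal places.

21.00

By inclusion–exclusion:
Individual areas: |A| = 15, |B| = 12.
|A∩B|: x∈[1,4], y∈[4,6] → 3·2 = 6.
|A ∪ B| = 27 − 6 = 21.00.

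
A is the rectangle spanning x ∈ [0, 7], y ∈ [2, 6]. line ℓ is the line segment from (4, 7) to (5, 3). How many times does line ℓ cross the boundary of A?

The segment meets the boundary at (4.25,6).

1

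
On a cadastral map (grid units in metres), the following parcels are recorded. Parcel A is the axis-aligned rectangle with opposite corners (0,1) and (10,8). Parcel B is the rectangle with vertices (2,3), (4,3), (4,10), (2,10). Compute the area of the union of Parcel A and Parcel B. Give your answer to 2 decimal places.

By inclusion–exclusion:
Individual areas: |Parcel A| = 70, |Parcel B| = 14.
|Parcel A∩Parcel B|: x∈[2,4], y∈[3,8] → 2·5 = 10.
|Parcel A ∪ Parcel B| = 84 − 10 = 74.00.

74.00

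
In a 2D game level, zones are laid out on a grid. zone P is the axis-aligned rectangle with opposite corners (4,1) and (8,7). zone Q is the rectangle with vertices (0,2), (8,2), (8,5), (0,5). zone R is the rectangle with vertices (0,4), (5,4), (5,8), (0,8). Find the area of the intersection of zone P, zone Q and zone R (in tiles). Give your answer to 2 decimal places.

1.00

The intersection is the polygon with vertices (4,5), (5,5), (5,4), (4,4).
By the shoelace formula its area is 1.00.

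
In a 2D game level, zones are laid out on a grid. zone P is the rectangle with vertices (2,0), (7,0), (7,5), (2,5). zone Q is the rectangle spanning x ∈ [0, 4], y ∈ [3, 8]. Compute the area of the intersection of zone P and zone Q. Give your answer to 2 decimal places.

4.00

|zone P∩zone Q|: x∈[2,4], y∈[3,5] → 2·2 = 4.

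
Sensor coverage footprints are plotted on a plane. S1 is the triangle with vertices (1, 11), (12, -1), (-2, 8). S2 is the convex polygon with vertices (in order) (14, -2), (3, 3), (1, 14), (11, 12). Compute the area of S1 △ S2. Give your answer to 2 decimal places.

|S1| = 34.5, |S2| = 122.5, |S1∩S2| = 21.6566.
|S1 △ S2| = |S1| + |S2| − 2·|S1∩S2| = 34.5 + 122.5 − 43.3133 = 113.69.

113.69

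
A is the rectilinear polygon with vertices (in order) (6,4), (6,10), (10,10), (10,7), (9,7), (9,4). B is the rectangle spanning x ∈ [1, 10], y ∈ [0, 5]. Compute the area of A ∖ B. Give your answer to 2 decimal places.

18.00

|A| = 21, |A∩B| = 3.
|A ∖ B| = |A| − |A∩B| = 21 − 3 = 18.00.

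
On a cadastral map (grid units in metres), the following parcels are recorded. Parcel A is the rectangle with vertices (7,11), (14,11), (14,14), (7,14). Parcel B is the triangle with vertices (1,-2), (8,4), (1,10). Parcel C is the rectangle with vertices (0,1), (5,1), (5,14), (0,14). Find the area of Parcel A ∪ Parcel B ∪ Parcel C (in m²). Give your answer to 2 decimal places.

98.96

By inclusion–exclusion:
Individual areas: |Parcel A| = 21, |Parcel B| = 42, |Parcel C| = 65.
|Parcel A∩Parcel B| = 0.
|Parcel A∩Parcel C| = 0 (no overlap).
|Parcel B∩Parcel C| = 29.0357.
|Parcel A∩Parcel B∩Parcel C| = 0.
|Parcel A ∪ Parcel B ∪ Parcel C| = 128 − 29.0357 + 0 = 98.96.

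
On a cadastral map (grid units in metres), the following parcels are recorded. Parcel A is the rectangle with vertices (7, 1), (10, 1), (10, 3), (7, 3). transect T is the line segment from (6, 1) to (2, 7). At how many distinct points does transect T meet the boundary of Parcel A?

0

The segment lies entirely outside Parcel A and never meets its boundary.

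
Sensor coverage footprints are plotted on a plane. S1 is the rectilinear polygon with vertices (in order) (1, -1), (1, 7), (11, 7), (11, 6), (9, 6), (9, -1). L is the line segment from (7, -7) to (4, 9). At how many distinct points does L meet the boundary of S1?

2

The segment meets the boundary at (4.375,7), (5.875,-1).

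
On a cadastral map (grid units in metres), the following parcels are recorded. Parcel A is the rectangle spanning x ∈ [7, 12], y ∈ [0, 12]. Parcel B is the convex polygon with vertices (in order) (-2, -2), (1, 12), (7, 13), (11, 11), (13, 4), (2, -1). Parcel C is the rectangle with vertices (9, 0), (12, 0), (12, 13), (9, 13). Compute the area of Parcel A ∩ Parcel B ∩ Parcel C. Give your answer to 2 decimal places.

23.66

The intersection is the polygon with vertices (9,2.182), (9,12), (11,11), (12,7.5), (12,3.546).
By the shoelace formula its area is 23.66.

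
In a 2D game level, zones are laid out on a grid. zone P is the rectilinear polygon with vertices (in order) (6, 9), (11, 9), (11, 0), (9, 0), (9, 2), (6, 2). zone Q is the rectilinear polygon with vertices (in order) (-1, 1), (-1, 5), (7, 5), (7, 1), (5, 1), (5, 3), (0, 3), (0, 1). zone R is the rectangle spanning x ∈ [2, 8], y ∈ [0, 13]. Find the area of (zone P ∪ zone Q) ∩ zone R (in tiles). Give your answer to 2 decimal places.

25.00

|zone P ∪ zone Q| = 58.
|(zone P ∪ zone Q) ∩ zone R| = 25.00.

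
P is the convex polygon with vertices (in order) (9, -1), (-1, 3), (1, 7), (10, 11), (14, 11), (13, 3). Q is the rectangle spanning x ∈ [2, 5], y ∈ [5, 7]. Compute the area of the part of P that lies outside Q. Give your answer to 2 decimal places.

108.00

|P| = 114, |P∩Q| = 6.
|P ∖ Q| = |P| − |P∩Q| = 114 − 6 = 108.00.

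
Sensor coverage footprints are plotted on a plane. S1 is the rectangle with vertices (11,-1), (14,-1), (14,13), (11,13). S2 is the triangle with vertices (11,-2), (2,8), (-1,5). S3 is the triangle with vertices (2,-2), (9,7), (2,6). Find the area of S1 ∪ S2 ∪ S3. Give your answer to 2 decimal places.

By inclusion–exclusion:
Individual areas: |S1| = 42, |S2| = 28.5, |S3| = 28.
|S1∩S2| = 0.
|S1∩S3| = 0.
|S2∩S3| = 11.8926.
|S1∩S2∩S3| = 0.
|S1 ∪ S2 ∪ S3| = 98.5 − 11.8926 + 0 = 86.61.

86.61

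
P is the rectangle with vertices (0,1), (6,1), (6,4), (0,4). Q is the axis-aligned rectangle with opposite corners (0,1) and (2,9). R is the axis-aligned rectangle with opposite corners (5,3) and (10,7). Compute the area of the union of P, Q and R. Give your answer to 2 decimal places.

By inclusion–exclusion:
Individual areas: |P| = 18, |Q| = 16, |R| = 20.
|P∩Q|: x∈[0,2], y∈[1,4] → 2·3 = 6.
|P∩R|: x∈[5,6], y∈[3,4] → 1·1 = 1.
|Q∩R| = 0 (no overlap).
|P∩Q∩R| = 0.
|P ∪ Q ∪ R| = 54 − 7 + 0 = 47.00.

47.00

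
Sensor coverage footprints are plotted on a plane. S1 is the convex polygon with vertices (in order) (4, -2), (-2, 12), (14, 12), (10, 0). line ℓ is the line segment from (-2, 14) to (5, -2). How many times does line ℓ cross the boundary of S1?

2

The segment meets the boundary at (4.873,-1.709), (-1.125,12).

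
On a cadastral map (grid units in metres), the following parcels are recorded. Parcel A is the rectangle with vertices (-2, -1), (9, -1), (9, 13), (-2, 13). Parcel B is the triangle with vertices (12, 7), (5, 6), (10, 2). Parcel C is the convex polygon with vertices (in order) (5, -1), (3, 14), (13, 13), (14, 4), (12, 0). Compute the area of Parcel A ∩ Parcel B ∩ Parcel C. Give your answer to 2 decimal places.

7.54

The intersection is the polygon with vertices (5,6), (9,6.571), (9,2.8).
By the shoelace formula its area is 7.54.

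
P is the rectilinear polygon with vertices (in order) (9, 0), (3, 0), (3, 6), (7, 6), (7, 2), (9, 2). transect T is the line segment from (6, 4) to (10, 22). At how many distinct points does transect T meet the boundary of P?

1

The segment meets the boundary at (6.444,6).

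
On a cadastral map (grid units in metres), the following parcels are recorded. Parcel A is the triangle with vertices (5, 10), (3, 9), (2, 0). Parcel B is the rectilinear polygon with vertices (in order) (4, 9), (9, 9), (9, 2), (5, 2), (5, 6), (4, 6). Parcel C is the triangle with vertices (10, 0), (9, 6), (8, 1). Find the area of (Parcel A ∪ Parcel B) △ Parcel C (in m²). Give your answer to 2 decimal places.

40.98

|Parcel A ∪ Parcel B| = 38.6833.
|(Parcel A ∪ Parcel B) ∩ Parcel C| = 1.6.
|(Parcel A ∪ Parcel B) △ Parcel C| = 38.6833 + 5.5 − 3.2 = 40.98.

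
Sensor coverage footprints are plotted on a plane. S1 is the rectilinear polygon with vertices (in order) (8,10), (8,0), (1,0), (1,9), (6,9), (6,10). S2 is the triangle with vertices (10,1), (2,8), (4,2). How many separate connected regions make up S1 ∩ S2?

S1 ∩ S2 is a single connected region.

1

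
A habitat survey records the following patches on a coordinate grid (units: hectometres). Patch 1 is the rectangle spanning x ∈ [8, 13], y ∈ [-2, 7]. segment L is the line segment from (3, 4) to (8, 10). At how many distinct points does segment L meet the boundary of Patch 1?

0

The segment lies entirely outside Patch 1 and never meets its boundary.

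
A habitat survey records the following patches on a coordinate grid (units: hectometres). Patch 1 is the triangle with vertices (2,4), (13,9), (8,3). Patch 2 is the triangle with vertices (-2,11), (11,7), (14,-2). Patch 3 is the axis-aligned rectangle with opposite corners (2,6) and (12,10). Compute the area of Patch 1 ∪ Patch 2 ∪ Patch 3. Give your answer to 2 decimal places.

By inclusion–exclusion:
Individual areas: |Patch 1| = 20.5, |Patch 2| = 52.5, |Patch 3| = 40.
|Patch 1∩Patch 2| = 12.9097.
|Patch 1∩Patch 3| = 5.7773.
|Patch 2∩Patch 3| = 19.7436.
|Patch 1∩Patch 2∩Patch 3| = 3.8975.
|Patch 1 ∪ Patch 2 ∪ Patch 3| = 113 − 38.4306 + 3.8975 = 78.47.

78.47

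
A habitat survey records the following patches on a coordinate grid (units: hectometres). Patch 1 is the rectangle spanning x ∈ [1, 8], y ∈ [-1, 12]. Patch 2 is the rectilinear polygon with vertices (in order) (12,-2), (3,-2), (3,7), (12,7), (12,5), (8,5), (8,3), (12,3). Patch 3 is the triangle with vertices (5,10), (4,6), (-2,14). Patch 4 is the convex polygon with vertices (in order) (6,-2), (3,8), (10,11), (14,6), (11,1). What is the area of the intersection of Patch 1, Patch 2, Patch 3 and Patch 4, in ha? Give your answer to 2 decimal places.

The intersection is the polygon with vertices (4,6), (3.333,6.889), (3.3,7), (4.25,7).
By the shoelace formula its area is 0.50.

0.50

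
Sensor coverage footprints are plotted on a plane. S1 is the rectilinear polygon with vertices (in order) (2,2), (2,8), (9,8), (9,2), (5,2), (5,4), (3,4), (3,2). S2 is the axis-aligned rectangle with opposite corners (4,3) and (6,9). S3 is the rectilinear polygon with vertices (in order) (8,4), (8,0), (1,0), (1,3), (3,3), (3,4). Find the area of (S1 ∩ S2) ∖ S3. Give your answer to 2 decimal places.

|S1 ∩ S2| = 9.
|(S1 ∩ S2) ∩ S3| = 1.
|(S1 ∩ S2) ∖ S3| = 9 − 1 = 8.00.

8.00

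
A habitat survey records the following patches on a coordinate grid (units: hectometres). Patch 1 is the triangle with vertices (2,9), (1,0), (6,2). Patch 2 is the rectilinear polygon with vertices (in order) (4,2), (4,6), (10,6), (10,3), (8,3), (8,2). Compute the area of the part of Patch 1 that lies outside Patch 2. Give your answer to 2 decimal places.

18.00

|Patch 1| = 21.5, |Patch 1∩Patch 2| = 3.5.
|Patch 1 ∖ Patch 2| = |Patch 1| − |Patch 1∩Patch 2| = 21.5 − 3.5 = 18.00.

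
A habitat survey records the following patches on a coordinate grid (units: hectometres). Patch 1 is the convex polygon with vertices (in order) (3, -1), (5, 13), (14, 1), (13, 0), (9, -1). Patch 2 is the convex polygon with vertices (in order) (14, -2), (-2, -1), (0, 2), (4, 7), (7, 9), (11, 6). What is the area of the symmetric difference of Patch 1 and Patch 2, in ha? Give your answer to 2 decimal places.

|Patch 1| = 82.5, |Patch 2| = 103, |Patch 1∩Patch 2| = 69.9162.
|Patch 1 △ Patch 2| = |Patch 1| + |Patch 2| − 2·|Patch 1∩Patch 2| = 82.5 + 103 − 139.8324 = 45.67.

45.67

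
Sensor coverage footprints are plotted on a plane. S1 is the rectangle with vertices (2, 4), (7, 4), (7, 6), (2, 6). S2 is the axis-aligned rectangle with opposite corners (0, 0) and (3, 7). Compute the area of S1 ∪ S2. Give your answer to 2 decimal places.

29.00

By inclusion–exclusion:
Individual areas: |S1| = 10, |S2| = 21.
|S1∩S2|: x∈[2,3], y∈[4,6] → 1·2 = 2.
|S1 ∪ S2| = 31 − 2 = 29.00.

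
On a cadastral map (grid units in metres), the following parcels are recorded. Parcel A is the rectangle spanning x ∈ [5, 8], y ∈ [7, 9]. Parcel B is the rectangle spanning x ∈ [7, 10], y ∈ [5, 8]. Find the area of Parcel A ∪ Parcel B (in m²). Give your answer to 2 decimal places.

14.00

By inclusion–exclusion:
Individual areas: |Parcel A| = 6, |Parcel B| = 9.
|Parcel A∩Parcel B|: x∈[7,8], y∈[7,8] → 1·1 = 1.
|Parcel A ∪ Parcel B| = 15 − 1 = 14.00.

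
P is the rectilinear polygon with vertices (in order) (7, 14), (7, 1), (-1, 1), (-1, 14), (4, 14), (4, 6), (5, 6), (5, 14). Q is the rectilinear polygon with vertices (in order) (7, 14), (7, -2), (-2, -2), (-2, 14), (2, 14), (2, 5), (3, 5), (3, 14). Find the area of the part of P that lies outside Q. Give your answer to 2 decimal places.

9.00

|P| = 96, |P∩Q| = 87.
|P ∖ Q| = |P| − |P∩Q| = 96 − 87 = 9.00.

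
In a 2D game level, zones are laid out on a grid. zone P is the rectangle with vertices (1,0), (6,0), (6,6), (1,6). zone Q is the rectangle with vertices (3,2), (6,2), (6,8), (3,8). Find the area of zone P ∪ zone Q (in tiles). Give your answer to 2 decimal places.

By inclusion–exclusion:
Individual areas: |zone P| = 30, |zone Q| = 18.
|zone P∩zone Q|: x∈[3,6], y∈[2,6] → 3·4 = 12.
|zone P ∪ zone Q| = 48 − 12 = 36.00.

36.00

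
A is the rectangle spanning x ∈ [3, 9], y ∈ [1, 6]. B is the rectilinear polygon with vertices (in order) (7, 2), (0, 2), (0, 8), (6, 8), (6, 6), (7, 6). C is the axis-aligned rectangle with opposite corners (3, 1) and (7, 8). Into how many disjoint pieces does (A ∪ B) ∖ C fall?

(A ∪ B) ∖ C splits into 2 disjoint pieces (area 10, area 18).

2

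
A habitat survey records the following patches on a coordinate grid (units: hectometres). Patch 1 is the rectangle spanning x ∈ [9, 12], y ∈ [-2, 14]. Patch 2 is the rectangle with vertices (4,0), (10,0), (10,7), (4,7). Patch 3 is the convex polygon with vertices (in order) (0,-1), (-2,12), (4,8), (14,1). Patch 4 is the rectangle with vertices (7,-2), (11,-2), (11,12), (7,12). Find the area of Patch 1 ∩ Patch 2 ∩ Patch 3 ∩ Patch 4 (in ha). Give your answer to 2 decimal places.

The intersection is the polygon with vertices (9,0.286), (9,4.5), (10,3.8), (10,0.429).
By the shoelace formula its area is 3.79.

3.79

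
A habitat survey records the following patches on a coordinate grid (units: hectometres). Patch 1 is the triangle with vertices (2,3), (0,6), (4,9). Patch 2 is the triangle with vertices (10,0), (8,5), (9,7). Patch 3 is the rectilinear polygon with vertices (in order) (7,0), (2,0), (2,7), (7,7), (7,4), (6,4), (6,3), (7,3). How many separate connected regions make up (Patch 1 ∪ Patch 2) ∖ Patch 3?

2

(Patch 1 ∪ Patch 2) ∖ Patch 3 splits into 2 disjoint pieces (area 6.3333, area 4.5).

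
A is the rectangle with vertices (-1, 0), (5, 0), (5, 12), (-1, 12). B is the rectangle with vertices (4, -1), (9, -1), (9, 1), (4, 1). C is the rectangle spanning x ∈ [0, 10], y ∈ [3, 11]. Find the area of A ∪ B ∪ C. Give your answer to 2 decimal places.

121.00

By inclusion–exclusion:
Individual areas: |A| = 72, |B| = 10, |C| = 80.
|A∩B|: x∈[4,5], y∈[0,1] → 1·1 = 1.
|A∩C|: x∈[0,5], y∈[3,11] → 5·8 = 40.
|B∩C| = 0 (no overlap).
|A∩B∩C| = 0.
|A ∪ B ∪ C| = 162 − 41 + 0 = 121.00.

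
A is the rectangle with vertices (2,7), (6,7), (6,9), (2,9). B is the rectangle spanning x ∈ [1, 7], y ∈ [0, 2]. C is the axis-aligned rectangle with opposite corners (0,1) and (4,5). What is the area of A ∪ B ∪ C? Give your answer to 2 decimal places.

By inclusion–exclusion:
Individual areas: |A| = 8, |B| = 12, |C| = 16.
|A∩B| = 0 (no overlap).
|A∩C| = 0 (no overlap).
|B∩C|: x∈[1,4], y∈[1,2] → 3·1 = 3.
|A∩B∩C| = 0.
|A ∪ B ∪ C| = 36 − 3 + 0 = 33.00.

33.00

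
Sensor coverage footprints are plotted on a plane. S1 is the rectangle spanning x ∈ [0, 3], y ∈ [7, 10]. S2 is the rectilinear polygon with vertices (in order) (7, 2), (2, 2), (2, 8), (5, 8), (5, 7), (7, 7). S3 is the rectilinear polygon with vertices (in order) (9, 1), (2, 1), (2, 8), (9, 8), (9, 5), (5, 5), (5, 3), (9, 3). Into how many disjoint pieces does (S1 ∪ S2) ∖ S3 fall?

(S1 ∪ S2) ∖ S3 splits into 2 disjoint pieces (area 8, area 4).

2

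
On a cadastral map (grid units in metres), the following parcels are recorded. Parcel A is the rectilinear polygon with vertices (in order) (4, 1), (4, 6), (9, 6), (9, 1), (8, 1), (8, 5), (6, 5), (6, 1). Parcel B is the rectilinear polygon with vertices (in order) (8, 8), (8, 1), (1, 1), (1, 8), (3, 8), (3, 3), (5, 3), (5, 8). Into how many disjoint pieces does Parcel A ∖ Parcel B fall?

2

Parcel A ∖ Parcel B splits into 2 disjoint pieces (area 3, area 5).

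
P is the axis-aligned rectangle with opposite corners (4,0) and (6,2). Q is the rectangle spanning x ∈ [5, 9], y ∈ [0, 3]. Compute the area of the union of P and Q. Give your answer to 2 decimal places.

By inclusion–exclusion:
Individual areas: |P| = 4, |Q| = 12.
|P∩Q|: x∈[5,6], y∈[0,2] → 1·2 = 2.
|P ∪ Q| = 16 − 2 = 14.00.

14.00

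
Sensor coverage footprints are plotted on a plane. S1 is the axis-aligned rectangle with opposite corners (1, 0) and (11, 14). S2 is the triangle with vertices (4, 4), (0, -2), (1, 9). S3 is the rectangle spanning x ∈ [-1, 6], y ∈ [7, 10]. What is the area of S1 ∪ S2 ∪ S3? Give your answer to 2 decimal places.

150.65

By inclusion–exclusion:
Individual areas: |S1| = 140, |S2| = 19, |S3| = 21.
|S1∩S2| = 14.1667.
|S1∩S3|: x∈[1,6], y∈[7,10] → 5·3 = 15.
|S2∩S3| = 1.3818.
|S1∩S2∩S3| = 1.2.
|S1 ∪ S2 ∪ S3| = 180 − 30.5485 + 1.2 = 150.65.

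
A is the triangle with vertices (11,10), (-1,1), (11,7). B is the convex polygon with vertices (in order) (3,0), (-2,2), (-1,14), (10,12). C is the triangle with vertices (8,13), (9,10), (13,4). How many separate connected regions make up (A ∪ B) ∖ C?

3

(A ∪ B) ∖ C splits into 3 disjoint pieces (area 1.1294, area 111.6691, area 1.127).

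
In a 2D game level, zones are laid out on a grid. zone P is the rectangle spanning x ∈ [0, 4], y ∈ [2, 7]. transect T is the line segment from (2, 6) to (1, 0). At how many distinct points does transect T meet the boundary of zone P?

The segment meets the boundary at (1.333,2).

1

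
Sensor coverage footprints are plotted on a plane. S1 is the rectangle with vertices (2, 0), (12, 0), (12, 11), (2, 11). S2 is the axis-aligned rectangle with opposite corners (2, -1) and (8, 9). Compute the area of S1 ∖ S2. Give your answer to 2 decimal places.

|S1∩S2|: x∈[2,8], y∈[0,9] → 6·9 = 54.
|S1| = 110.
|S1 ∖ S2| = |S1| − |S1∩S2| = 110 − 54 = 56.00.

56.00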